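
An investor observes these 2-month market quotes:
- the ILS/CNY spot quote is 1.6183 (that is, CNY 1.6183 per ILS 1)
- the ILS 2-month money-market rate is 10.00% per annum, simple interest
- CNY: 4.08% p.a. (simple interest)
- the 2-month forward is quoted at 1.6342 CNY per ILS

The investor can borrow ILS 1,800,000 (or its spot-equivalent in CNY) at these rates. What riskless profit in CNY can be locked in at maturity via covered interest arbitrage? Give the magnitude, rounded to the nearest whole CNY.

T = 2/12 years.
Keep in ILS, deliver into the forward: 1,800,000·1.016666667·1.6342 = CNY 2,990,586.00.
Swap to CNY now, deposit: 1,800,000·1.6183·1.006800 = CNY 2,932,747.99.
The quoted forward overvalues ILS, so borrow CNY, buy ILS at spot, deposit the ILS at 10.00%, and sell the proceeds forward at 1.6342.
Profit = 2,990,586.00 − 2,932,747.99 = CNY 57,838.

CNY 57,838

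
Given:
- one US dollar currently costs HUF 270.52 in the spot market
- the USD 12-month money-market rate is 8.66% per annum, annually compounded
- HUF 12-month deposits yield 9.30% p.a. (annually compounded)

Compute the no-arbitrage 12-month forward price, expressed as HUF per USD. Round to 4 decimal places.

272.1133

T = 1 year.
HUF accumulates by (1 + 0.0930)^1 = 1.093000.
Growth of 1 USD over T: (1 + 0.0866)^1 = 1.086600.
Forward (HUF per USD) = 270.52 × 1.093000 / 1.086600 = 272.113344.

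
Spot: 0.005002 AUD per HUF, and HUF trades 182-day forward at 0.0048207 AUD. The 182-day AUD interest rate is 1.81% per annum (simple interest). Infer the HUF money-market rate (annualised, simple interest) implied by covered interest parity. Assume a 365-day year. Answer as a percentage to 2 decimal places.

T = 182/365 years.
F/S = 0.0048207/0.005002 = 0.9637545 = (growth of AUD) / (growth of HUF).
The AUD side grows by 1 + 0.0181×182/365 = 1.0090252.
So the HUF growth factor = 1.0469733.
(1.0469733 − 1)/T = 0.094205, i.e. 9.42%.

9.42%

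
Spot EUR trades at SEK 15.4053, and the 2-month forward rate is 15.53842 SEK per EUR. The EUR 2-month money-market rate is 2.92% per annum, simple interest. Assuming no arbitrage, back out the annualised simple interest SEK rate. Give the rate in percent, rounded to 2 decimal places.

T = 2/12 years.
CIP gives F = S · g_SEK/g_EUR, so g_SEK/g_EUR = 15.53842/15.4053 = 1.0086412.
EUR growth factor: 1 + 0.0292×2/12 = 1.0048667.
Hence g_SEK = 1.013550.
r = (1.013550 − 1)/(2/12) = 0.081300 → 8.13%.

8.13%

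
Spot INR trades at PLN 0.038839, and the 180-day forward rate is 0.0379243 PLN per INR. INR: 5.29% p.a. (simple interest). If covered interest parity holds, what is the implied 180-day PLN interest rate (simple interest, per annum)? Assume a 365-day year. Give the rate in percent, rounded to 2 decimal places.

T = 180/365 years.
By CIP, F/S equals the PLN-to-INR growth ratio: 0.0379243/0.038839 = 0.9764489.
INR growth factor: 1 + 0.0529×180/365 = 1.0260877.
So the PLN growth factor = 1.0019222.
r = (1.0019222 − 1)/(180/365) = 0.003898 → 0.39%.

0.39%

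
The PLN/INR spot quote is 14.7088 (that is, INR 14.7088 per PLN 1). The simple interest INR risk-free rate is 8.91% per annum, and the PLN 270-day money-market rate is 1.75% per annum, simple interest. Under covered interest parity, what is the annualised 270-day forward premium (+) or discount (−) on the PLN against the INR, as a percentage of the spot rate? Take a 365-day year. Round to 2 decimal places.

+7.07%

T = 270/365 years.
F = S · g_INR/g_PLN = 14.7088 × 1.0659096/1.0129452 = 15.4778868.
Annualised premium = (F − S)/S × (1/T) = (15.4778868 − 14.7088)/14.7088 ÷ (270/365) = 7.07%.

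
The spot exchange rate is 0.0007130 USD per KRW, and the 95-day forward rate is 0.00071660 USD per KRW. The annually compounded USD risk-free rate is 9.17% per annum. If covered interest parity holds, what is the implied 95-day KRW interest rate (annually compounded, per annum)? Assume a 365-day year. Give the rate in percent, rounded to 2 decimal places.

7.08%

T = 95/365 years.
F/S = 0.0007166/0.000713 = 1.0050491 = (growth of USD) / (growth of KRW).
The USD side grows by (1 + 0.0917)^(95/365) = 1.0230982.
Hence g_KRW = 1.0179584.
r = 1.0179584^(365/95) − 1 = 0.070778 → 7.08%.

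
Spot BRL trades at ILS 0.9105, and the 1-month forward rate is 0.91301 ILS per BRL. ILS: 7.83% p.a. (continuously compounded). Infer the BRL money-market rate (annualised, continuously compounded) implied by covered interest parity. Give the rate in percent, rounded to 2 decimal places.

4.53%

T = 1/12 years.
By CIP, F/S equals the ILS-to-BRL growth ratio: 0.91301/0.9105 = 1.0027567.
ILS growth factor: e^(0.0783×1/12) = 1.0065463.
That pins the BRL growth at 1.0037792.
Take logs: ln 1.0037792 / (1/12) = 0.045265, so 4.53%.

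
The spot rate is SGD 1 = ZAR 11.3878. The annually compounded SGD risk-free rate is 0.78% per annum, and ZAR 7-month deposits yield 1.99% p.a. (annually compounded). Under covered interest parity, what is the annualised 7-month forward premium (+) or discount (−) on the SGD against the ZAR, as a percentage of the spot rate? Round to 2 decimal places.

+1.20%

T = 7/12 years.
F = S · g_ZAR/g_SGD = 11.3878 × 1.0115607/1.0045426 = 11.4673593.
(F − S)/S ÷ T = (11.4673593 − 11.3878)/11.3878/(7/12) = 0.011977 → 1.20%.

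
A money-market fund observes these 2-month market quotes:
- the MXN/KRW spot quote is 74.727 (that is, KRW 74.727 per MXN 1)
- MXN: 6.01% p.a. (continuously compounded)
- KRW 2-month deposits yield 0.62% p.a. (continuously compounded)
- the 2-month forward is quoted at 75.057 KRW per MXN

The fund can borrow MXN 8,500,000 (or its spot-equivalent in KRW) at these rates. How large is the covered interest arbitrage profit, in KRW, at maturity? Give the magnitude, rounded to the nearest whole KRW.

T = 2/12 years.
Keep in MXN, deliver into the forward: 8,500,000·1.01006700139·75.057 = KRW 644,407,090.85.
Swap to KRW now, deposit: 8,500,000·74.727·1.00103386741 = KRW 635,836,191.38.
The quoted forward overvalues MXN, so borrow KRW, buy MXN at spot, deposit the MXN at 6.01%, and sell the proceeds forward at 75.057.
Profit = 644,407,090.85 − 635,836,191.38 = KRW 8,570,899.

KRW 8,570,899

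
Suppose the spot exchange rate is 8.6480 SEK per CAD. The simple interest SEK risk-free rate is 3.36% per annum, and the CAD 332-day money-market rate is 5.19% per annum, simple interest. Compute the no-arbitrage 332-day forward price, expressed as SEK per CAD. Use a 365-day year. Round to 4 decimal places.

8.5105

T = 332/365 years.
SEK accumulates by 1 + 0.0336×332/365 = 1.0305622.
CAD accumulates by 1 + 0.0519×332/365 = 1.0472077.
Forward (SEK per CAD) = 8.648 × 1.0305622 / 1.0472077 = 8.510539.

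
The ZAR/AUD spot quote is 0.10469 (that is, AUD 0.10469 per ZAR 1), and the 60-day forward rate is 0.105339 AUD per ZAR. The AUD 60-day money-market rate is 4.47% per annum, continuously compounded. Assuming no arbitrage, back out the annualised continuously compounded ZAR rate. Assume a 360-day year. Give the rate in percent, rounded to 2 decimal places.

T = 60/360 years.
F/S = 0.105339/0.10469 = 1.0061993 = (growth of AUD) / (growth of ZAR).
The AUD side grows by e^(0.0447×60/360) = 1.0074778.
That pins the ZAR growth at 1.0012706.
Take logs: ln 1.0012706 / (60/360) = 0.007619, so 0.76%.

0.76%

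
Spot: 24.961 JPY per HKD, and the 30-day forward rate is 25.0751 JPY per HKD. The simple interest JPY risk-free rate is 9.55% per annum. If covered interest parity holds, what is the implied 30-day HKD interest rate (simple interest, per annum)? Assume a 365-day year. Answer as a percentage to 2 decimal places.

T = 30/365 years.
By CIP, F/S equals the JPY-to-HKD growth ratio: 25.0751/24.961 = 1.0045711.
JPY growth factor: 1 + 0.0955×30/365 = 1.0078493.
That pins the HKD growth at 1.0032633.
(1.0032633 − 1)/T = 0.039703, i.e. 3.97%.

3.97%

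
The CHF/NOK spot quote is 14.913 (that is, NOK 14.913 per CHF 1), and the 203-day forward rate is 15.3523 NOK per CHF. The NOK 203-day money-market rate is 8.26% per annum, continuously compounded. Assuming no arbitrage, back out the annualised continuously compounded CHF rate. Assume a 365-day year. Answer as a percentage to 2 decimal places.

T = 203/365 years.
F/S = 15.3523/14.913 = 1.0294575 = (growth of NOK) / (growth of CHF).
The NOK side grows by e^(0.0826×203/365) = 1.0470107.
That pins the CHF growth at 1.0170509.
r = ln(1.0170509)/(203/365) = 0.030400 → 3.04%.

3.04%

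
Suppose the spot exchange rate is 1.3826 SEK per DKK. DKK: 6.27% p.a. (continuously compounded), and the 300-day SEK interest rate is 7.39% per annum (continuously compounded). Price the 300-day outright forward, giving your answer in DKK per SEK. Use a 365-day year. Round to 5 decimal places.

T = 300/365 years.
SEK growth factor: e^(0.0739×300/365) = 1.0626223.
DKK accumulates by e^(0.0627×300/365) = 1.0528852.
CIP: F = S · (grow SEK)/(grow DKK) = 1.3826 × 1.0626223/1.0528852 = 1.395386 SEK per DKK.
Invert for DKK per SEK: 1 / 1.395386 = 0.71665.

0.71665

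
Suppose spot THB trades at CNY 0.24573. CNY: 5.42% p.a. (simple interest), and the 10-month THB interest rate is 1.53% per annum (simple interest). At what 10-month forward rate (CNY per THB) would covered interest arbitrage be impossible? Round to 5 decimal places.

T = 10/12 years.
CNY growth factor: 1 + 0.0542×10/12 = 1.0451667.
Growth of 1 THB over T: 1 + 0.0153×10/12 = 1.012750.
So F = 0.24573 × 1.0451667 / 1.012750 = 0.2535955 (CNY/THB).

0.25360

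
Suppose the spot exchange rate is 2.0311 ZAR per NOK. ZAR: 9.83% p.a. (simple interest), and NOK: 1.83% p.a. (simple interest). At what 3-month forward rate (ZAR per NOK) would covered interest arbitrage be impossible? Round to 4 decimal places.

2.0715

T = 3/12 years.
Growth of 1 ZAR over T: 1 + 0.0983×3/12 = 1.024575.
NOK growth factor: 1 + 0.0183×3/12 = 1.004575.
CIP: F = S · (grow ZAR)/(grow NOK) = 2.0311 × 1.024575/1.004575 = 2.071537 ZAR per NOK.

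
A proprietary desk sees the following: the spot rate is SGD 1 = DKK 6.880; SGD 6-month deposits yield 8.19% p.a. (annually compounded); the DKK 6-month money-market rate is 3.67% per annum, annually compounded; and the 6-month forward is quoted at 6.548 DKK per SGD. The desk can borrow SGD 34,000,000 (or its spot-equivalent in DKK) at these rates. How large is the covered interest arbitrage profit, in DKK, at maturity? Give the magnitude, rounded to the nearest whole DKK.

T = 6/12 years.
Invest the SGD and cover forward: 34,000,000 × 1.04014422077 × 6.548 = DKK 231,569,388.16.
Convert at spot and invest in DKK: 34,000,000 × 6.880 × 1.01818465909 = DKK 238,173,755.45.
The quoted forward undervalues SGD, so borrow SGD, convert to DKK at spot, deposit the DKK at 3.67%, and buy SGD forward at 6.548 to cover the loan.
Arbitrage profit = |231,569,388.16 − 238,173,755.45| = DKK 6,604,367.

DKK 6,604,367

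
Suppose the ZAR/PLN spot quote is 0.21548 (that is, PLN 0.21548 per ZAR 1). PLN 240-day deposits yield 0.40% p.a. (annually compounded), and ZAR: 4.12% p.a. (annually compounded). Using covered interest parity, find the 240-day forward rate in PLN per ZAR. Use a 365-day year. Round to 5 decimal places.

T = 240/365 years.
PLN accumulates by (1 + 0.0040)^(240/365) = 1.0026283.
ZAR growth factor: (1 + 0.0412)^(240/365) = 1.0269027.
So F = 0.21548 × 1.0026283 / 1.0269027 = 0.2103864 (PLN/ZAR).

0.21039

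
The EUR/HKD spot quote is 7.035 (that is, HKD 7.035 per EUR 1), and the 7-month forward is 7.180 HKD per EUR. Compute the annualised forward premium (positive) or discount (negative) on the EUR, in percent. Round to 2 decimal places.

T = 7/12 years.
EUR trades forward at +2.06112% vs spot over the period.
Annualise by dividing by T: 0.0206112 / (7/12) = 0.035333 → 3.53%.

+3.53%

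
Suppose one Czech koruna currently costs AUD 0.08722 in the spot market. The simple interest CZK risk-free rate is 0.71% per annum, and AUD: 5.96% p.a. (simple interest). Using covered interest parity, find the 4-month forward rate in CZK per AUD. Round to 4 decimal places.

11.2685

T = 4/12 years.
AUD growth factor: 1 + 0.0596×4/12 = 1.01986667.
CZK accumulates by 1 + 0.0071×4/12 = 1.00236667.
Forward (AUD per CZK) = 0.08722 × 1.01986667 / 1.00236667 = 0.088742746.
Quoted the other way: 1/0.088742746 = 11.2685 CZK per AUD.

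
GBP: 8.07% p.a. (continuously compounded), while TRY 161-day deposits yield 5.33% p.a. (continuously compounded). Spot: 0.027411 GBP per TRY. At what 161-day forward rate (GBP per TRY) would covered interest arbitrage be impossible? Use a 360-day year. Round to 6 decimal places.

T = 161/360 years.
Growth of 1 GBP over T: e^(0.0807×161/360) = 1.036750.
Growth of 1 TRY over T: e^(0.0533×161/360) = 1.0241233.
Forward (GBP per TRY) = 0.027411 × 1.036750 / 1.0241233 = 0.02774896.

0.027749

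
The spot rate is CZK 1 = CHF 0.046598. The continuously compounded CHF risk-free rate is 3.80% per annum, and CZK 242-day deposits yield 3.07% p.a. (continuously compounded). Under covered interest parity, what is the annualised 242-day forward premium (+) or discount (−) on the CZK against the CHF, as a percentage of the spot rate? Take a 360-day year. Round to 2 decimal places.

T = 242/360 years.
CIP forward (CHF per CZK) = 0.046598 × 1.0258735/1.0208516 = 0.046827231.
Annualised premium = (F − S)/S × (1/T) = (0.046827231 − 0.046598)/0.046598 ÷ (242/360) = 0.73%.

+0.73%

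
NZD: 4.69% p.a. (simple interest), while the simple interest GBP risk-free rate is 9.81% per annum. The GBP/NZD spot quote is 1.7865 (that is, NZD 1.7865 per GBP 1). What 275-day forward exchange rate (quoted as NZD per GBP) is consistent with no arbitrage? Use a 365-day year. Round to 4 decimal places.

1.7223

T = 275/365 years.
NZD growth factor: 1 + 0.0469×275/365 = 1.0353356.
GBP accumulates by 1 + 0.0981×275/365 = 1.073911.
Forward (NZD per GBP) = 1.7865 × 1.0353356 / 1.073911 = 1.722328.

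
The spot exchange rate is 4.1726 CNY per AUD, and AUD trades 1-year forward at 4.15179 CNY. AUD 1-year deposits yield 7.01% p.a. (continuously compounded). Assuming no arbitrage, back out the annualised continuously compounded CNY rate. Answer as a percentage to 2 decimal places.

T = 1 year.
By CIP, F/S equals the CNY-to-AUD growth ratio: 4.15179/4.1726 = 0.9950127.
The AUD side grows by e^(0.0701×1) = 1.0726154.
That pins the CNY growth at 1.0672659.
r = ln(1.0672659)/1 = 0.065100 → 6.51%.

6.51%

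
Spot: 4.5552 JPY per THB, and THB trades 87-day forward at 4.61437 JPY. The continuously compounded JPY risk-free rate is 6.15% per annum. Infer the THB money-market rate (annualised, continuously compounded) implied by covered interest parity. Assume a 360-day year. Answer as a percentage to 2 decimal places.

T = 87/360 years.
CIP gives F = S · g_JPY/g_THB, so g_JPY/g_THB = 4.61437/4.5552 = 1.0129896.
JPY growth factor: e^(0.0615×87/360) = 1.0149735.
Hence g_THB = 1.0019585.
r = ln(1.0019585)/(87/360) = 0.008096 → 0.81%.

0.81%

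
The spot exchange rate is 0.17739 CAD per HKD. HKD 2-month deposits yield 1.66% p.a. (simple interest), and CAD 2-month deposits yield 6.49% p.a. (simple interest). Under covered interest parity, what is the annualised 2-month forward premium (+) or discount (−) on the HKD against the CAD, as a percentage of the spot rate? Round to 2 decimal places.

+4.82%

T = 2/12 years.
No-arbitrage forward: 0.17739 × 1.0108167 / 1.0027667 = 0.17881405 CAD/HKD.
Annualised premium = (F − S)/S × (1/T) = (0.17881405 − 0.17739)/0.17739 ÷ (2/12) = 4.82%.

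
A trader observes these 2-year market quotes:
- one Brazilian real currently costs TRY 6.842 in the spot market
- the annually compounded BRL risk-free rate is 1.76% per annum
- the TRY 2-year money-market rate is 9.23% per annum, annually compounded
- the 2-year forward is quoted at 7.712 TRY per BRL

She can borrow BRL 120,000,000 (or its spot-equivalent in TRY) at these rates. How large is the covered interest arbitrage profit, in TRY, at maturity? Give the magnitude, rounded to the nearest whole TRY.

T = 2 years.
Keep in BRL, deliver into the forward: 120,000,000·1.03550976·7.712 = TRY 958,302,152.29.
Swap to TRY now, deposit: 120,000,000·6.842·1.19311929 = TRY 979,598,661.86.
The quoted forward undervalues BRL, so borrow BRL, convert to TRY at spot, deposit the TRY at 9.23%, and buy BRL forward at 7.712 to cover the loan.
The gap between the two covered legs is TRY 21,296,510.

TRY 21,296,510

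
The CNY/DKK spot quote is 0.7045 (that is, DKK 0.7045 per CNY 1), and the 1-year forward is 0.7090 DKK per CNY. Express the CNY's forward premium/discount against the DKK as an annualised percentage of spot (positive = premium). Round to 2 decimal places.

+0.64%

T = 1 year.
(F − S)/S = (0.7090 − 0.7045)/0.7045 = 0.0063875.
Annualise by dividing by T: 0.0063875 / 1 = 0.006387 → 0.64%.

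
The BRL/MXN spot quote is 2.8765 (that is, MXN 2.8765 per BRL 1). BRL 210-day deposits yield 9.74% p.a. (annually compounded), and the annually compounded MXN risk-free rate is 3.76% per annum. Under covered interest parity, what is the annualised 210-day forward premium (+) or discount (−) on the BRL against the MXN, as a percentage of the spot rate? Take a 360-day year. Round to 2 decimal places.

T = 210/360 years.
F = S · g_MXN/g_BRL = 2.8765 × 1.0217645/1.0557139 = 2.7839982.
Annualised premium = (F − S)/S × (1/T) = (2.7839982 − 2.8765)/2.8765 ÷ (210/360) = -5.51%.

-5.51%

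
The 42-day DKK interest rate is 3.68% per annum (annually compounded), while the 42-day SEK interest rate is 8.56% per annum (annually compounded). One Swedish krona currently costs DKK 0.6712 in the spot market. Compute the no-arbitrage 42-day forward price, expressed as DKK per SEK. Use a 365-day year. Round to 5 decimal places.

0.66766

T = 42/365 years.
DKK growth factor: (1 + 0.0368)^(42/365) = 1.0041671.
Growth of 1 SEK over T: (1 + 0.0856)^(42/365) = 1.0094957.
CIP: F = S · (grow DKK)/(grow SEK) = 0.6712 × 1.0041671/1.0094957 = 0.6676571 DKK per SEK.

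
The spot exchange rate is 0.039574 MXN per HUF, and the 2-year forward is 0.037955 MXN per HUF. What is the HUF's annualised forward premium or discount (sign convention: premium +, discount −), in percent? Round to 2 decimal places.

T = 2 years.
(F − S)/S = (0.037955 − 0.039574)/0.039574 = -0.0409107.
Per annum: -0.0409107 / 2 = -0.020455 = -2.05%.

-2.05%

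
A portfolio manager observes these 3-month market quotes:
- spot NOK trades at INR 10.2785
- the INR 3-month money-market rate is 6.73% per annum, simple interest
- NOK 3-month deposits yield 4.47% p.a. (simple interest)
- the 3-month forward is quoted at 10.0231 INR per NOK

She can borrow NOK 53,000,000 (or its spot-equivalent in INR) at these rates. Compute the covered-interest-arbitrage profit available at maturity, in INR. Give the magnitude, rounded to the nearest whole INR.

INR 16,765,364

T = 3/12 years.
Keep in NOK, deliver into the forward: 53,000,000·1.011175·10.0231 = INR 537,160,731.55.
Swap to INR now, deposit: 53,000,000·10.2785·1.016825 = INR 553,926,095.41.
The quoted forward undervalues NOK, so borrow NOK, convert to INR at spot, deposit the INR at 6.73%, and buy NOK forward at 10.0231 to cover the loan.
Arbitrage profit = |537,160,731.55 − 553,926,095.41| = INR 16,765,364.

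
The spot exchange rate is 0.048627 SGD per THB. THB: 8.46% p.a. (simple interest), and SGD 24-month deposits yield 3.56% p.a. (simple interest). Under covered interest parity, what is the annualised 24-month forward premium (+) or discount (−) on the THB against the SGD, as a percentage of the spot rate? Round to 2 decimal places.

T = 2 years.
CIP forward (SGD per THB) = 0.048627 × 1.071200/1.169200 = 0.044551182.
(F − S)/S ÷ T = (0.044551182 − 0.048627)/0.048627/2 = -0.041909 → -4.19%.

-4.19%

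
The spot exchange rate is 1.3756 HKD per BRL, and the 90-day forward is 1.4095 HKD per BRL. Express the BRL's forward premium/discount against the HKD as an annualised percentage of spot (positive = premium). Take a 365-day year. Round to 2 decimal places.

+9.99%

T = 90/365 years.
(F − S)/S = (1.4095 − 1.3756)/1.3756 = 0.0246438.
×(1/T) gives 9.99% p.a.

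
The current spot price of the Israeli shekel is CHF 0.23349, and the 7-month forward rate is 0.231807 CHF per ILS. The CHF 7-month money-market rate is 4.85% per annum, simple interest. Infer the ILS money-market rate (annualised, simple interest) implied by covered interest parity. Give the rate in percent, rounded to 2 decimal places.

6.13%

T = 7/12 years.
By CIP, F/S equals the CHF-to-ILS growth ratio: 0.231807/0.23349 = 0.9927920.
CHF growth factor: 1 + 0.0485×7/12 = 1.0282917.
So the ILS growth factor = 1.0357574.
(1.0357574 − 1)/T = 0.061298, i.e. 6.13%.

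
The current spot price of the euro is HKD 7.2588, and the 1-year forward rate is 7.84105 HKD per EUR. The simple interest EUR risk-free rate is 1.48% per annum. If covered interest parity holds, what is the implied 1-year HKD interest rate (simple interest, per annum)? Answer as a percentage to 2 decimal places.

9.62%

T = 1 year.
CIP gives F = S · g_HKD/g_EUR, so g_HKD/g_EUR = 7.84105/7.2588 = 1.0802130.
The EUR side grows by 1 + 0.0148×1 = 1.014800.
That pins the HKD growth at 1.0962002.
r = (1.0962002 − 1)/1 = 0.096200 → 9.62%.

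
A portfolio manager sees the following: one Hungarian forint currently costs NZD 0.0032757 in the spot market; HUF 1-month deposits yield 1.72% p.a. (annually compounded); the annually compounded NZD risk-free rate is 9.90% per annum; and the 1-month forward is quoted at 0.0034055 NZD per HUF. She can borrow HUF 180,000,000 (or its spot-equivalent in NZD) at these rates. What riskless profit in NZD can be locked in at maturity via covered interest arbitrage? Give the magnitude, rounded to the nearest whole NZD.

T = 1/12 years.
Invest the HUF and cover forward: 180,000,000 × 1.00142216 × 0.0034055 = NZD 613,861.77.
Convert at spot and invest in NZD: 180,000,000 × 0.0032757 × 1.00789775 = NZD 594,282.72.
The quoted forward overvalues HUF, so borrow NZD, buy HUF at spot, deposit the HUF at 1.72%, and sell the proceeds forward at 0.0034055.
The gap between the two covered legs is NZD 19,579.

NZD 19,579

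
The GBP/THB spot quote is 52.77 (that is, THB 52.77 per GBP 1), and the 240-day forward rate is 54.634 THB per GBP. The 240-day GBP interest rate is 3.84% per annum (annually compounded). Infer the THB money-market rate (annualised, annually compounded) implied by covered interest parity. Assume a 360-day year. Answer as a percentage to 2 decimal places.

9.39%

T = 240/360 years.
By CIP, F/S equals the THB-to-GBP growth ratio: 54.634/52.77 = 1.0353231.
The GBP side grows by (1 + 0.0384)^(240/360) = 1.0254389.
So the THB growth factor = 1.0616606.
Annualise: 1.0616606^(360/240) − 1 = 0.093902 = 9.39%.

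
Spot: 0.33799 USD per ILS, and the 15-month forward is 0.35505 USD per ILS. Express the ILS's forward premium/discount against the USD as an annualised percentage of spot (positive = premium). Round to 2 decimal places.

+4.04%

T = 15/12 years.
ILS trades forward at +5.04749% vs spot over the period.
Annualise by dividing by T: 0.0504749 / (15/12) = 0.040380 → 4.04%.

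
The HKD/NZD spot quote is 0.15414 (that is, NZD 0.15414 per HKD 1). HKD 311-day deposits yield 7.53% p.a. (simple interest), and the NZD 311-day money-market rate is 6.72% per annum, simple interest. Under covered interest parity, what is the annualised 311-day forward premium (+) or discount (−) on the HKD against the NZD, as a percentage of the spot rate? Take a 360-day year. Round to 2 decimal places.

T = 311/360 years.
No-arbitrage forward: 0.15414 × 1.0580533 / 1.0650508 = 0.15312728 NZD/HKD.
Annualised premium = (F − S)/S × (1/T) = (0.15312728 − 0.15414)/0.15414 ÷ (311/360) = -0.76%.

-0.76%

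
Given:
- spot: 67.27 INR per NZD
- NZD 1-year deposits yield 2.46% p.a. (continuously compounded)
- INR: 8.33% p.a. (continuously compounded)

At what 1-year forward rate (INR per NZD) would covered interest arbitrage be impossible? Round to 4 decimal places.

T = 1 year.
Growth of 1 INR over T: e^(0.0833×1) = 1.08686782.
NZD growth factor: e^(0.0246×1) = 1.02490508.
CIP: F = S · (grow INR)/(grow NZD) = 67.27 × 1.08686782/1.02490508 = 71.336946 INR per NZD.

71.3369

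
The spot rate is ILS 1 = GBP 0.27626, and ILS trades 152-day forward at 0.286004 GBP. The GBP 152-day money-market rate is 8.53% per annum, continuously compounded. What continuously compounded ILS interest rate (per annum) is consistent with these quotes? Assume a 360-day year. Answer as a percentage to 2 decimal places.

0.32%

T = 152/360 years.
F/S = 0.286004/0.27626 = 1.0352711 = (growth of GBP) / (growth of ILS).
The GBP side grows by e^(0.0853×152/360) = 1.036672.
So the ILS growth factor = 1.0013532.
r = ln(1.0013532)/(152/360) = 0.003203 → 0.32%.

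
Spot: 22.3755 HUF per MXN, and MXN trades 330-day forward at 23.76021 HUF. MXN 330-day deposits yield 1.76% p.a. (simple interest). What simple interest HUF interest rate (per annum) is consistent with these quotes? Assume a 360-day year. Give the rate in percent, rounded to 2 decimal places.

T = 330/360 years.
F/S = 23.76021/22.3755 = 1.0618851 = (growth of HUF) / (growth of MXN).
MXN growth factor: 1 + 0.0176×330/360 = 1.0161333.
So the HUF growth factor = 1.0790168.
r = (1.0790168 − 1)/(330/360) = 0.086200 → 8.62%.

8.62%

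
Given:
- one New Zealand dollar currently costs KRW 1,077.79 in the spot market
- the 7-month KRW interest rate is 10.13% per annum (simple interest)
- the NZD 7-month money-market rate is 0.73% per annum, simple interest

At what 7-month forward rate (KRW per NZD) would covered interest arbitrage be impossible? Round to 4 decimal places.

T = 7/12 years.
KRW growth factor: 1 + 0.1013×7/12 = 1.0590916667.
NZD accumulates by 1 + 0.0073×7/12 = 1.0042583333.
Forward (KRW per NZD) = 1077.79 × 1.0590916667 / 1.0042583333 = 1136.638223.

1136.6382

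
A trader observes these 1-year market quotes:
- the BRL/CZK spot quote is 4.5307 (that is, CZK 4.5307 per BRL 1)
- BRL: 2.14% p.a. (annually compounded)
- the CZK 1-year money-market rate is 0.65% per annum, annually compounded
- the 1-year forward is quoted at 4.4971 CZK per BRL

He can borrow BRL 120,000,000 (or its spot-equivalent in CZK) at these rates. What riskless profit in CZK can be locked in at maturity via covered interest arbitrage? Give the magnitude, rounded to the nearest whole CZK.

CZK 3,982,607

T = 1 year.
Route A — deposit BRL, sell forward: 120,000,000 × 1.021400 × 4.4971 = CZK 551,200,552.80.
Route B — convert at spot, deposit CZK: 120,000,000 × 4.5307 × 1.006500 = CZK 547,217,946.00.
The quoted forward overvalues BRL, so borrow CZK, buy BRL at spot, deposit the BRL at 2.14%, and sell the proceeds forward at 4.4971.
Profit = 551,200,552.80 − 547,217,946.00 = CZK 3,982,607.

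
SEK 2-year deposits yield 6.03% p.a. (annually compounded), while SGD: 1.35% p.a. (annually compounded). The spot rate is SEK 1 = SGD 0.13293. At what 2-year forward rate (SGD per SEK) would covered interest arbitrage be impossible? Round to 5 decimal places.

0.12145

T = 2 years.
SGD accumulates by (1 + 0.0135)^2 = 1.0271823.
Growth of 1 SEK over T: (1 + 0.0603)^2 = 1.1242361.
Forward (SGD per SEK) = 0.13293 × 1.0271823 / 1.1242361 = 0.1214543.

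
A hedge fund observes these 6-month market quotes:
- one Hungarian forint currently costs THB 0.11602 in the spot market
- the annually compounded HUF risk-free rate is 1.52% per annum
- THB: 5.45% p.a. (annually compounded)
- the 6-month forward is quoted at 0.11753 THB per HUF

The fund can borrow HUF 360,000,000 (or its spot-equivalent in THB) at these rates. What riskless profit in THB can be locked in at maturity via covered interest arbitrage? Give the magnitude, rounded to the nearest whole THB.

T = 6/12 years.
Route A — deposit HUF, sell forward: 360,000,000 × 1.0075713374 × 0.11753 = THB 42,631,149.34.
Route B — convert at spot, deposit THB: 360,000,000 × 0.11602 × 1.0268885042 = THB 42,890,257.53.
The quoted forward undervalues HUF, so borrow HUF, convert to THB at spot, deposit the THB at 5.45%, and buy HUF forward at 0.11753 to cover the loan.
Arbitrage profit = |42,631,149.34 − 42,890,257.53| = THB 259,108.

THB 259,108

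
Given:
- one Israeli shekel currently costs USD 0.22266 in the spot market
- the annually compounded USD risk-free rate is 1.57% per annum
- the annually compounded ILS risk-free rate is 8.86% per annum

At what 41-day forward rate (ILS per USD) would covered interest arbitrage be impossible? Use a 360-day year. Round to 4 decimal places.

T = 41/360 years.
USD growth factor: (1 + 0.0157)^(41/360) = 1.0017757.
ILS growth factor: (1 + 0.0886)^(41/360) = 1.0097152.
So F = 0.22266 × 1.0017757 / 1.0097152 = 0.2209092 (USD/ILS).
Quoted the other way: 1/0.2209092 = 4.5267 ILS per USD.

4.5267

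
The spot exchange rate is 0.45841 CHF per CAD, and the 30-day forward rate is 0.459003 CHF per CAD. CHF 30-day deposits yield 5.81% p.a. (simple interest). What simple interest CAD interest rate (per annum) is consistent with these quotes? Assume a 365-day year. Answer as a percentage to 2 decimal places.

4.23%

T = 30/365 years.
By CIP, F/S equals the CHF-to-CAD growth ratio: 0.459003/0.45841 = 1.0012936.
CHF growth factor: 1 + 0.0581×30/365 = 1.0047753.
So the CAD growth factor = 1.0034772.
(1.0034772 − 1)/T = 0.042306, i.e. 4.23%.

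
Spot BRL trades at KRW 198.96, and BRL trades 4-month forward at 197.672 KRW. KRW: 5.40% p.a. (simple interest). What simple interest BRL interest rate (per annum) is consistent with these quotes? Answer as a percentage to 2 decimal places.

7.39%

T = 4/12 years.
F/S = 197.672/198.96 = 0.9935263 = (growth of KRW) / (growth of BRL).
The KRW side grows by 1 + 0.0540×4/12 = 1.018000.
So the BRL growth factor = 1.0246332.
r = (1.0246332 − 1)/(4/12) = 0.073900 → 7.39%.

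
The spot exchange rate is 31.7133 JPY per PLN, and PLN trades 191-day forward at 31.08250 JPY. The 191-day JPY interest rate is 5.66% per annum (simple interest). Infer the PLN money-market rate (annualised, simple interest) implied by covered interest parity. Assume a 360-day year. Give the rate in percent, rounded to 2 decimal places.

T = 191/360 years.
F/S = 31.0825/31.7133 = 0.9801093 = (growth of JPY) / (growth of PLN).
JPY growth factor: 1 + 0.0566×191/360 = 1.0300294.
So the PLN growth factor = 1.0509332.
(1.0509332 − 1)/T = 0.096000, i.e. 9.60%.

9.60%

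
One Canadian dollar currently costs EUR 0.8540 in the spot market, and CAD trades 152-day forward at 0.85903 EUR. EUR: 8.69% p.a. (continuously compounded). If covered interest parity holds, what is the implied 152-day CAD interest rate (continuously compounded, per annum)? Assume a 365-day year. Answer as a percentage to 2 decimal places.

T = 152/365 years.
F/S = 0.85903/0.854 = 1.0058899 = (growth of EUR) / (growth of CAD).
The EUR side grows by e^(0.0869×152/365) = 1.0368513.
Hence g_CAD = 1.0307801.
Take logs: ln 1.0307801 / (152/365) = 0.072798, so 7.28%.

7.28%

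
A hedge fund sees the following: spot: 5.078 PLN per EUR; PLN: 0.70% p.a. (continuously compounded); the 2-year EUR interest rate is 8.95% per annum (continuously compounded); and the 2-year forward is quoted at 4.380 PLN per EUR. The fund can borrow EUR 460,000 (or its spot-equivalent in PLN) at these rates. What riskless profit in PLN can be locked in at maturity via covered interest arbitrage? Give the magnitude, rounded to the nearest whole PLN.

PLN 40,930

T = 2 years.
Invest the EUR and cover forward: 460,000 × 1.196020744 × 4.380 = PLN 2,409,742.60.
Convert at spot and invest in PLN: 460,000 × 5.078 × 1.014098459 = PLN 2,368,812.31.
The quoted forward overvalues EUR, so borrow PLN, buy EUR at spot, deposit the EUR at 8.95%, and sell the proceeds forward at 4.380.
The gap between the two covered legs is PLN 40,930.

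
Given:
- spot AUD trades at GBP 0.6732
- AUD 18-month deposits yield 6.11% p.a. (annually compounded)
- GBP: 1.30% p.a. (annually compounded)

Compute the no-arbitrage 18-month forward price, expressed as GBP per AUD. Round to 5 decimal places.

0.62795

T = 18/12 years.
GBP growth factor: (1 + 0.0130)^(18/12) = 1.0195632.
AUD accumulates by (1 + 0.0611)^(18/12) = 1.093036.
CIP: F = S · (grow GBP)/(grow AUD) = 0.6732 × 1.0195632/1.093036 = 0.6279482 GBP per AUD.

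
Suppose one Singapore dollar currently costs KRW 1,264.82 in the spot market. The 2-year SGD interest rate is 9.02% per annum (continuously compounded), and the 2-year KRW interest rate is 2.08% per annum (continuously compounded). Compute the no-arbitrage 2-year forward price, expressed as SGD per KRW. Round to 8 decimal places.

T = 2 years.
KRW accumulates by e^(0.0208×2) = 1.0424774.
Growth of 1 SGD over T: e^(0.0902×2) = 1.1976963.
CIP: F = S · (grow KRW)/(grow SGD) = 1264.82 × 1.0424774/1.1976963 = 1100.902 KRW per SGD.
Invert for SGD per KRW: 1 / 1100.902 = 0.00090835.

0.00090835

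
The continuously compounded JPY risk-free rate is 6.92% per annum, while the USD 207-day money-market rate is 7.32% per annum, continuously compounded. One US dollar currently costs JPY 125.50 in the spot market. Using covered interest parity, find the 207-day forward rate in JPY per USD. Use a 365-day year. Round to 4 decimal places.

T = 207/365 years.
JPY growth factor: e^(0.0692×207/365) = 1.040025187.
USD growth factor: e^(0.0732×207/365) = 1.042387155.
Forward (JPY per USD) = 125.5 × 1.040025187 / 1.042387155 = 125.215627.

125.2156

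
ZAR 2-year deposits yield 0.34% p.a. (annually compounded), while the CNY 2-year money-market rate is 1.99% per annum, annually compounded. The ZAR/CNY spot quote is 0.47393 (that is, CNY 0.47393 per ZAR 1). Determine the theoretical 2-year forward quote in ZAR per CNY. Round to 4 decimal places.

2.0423

T = 2 years.
CNY growth factor: (1 + 0.0199)^2 = 1.040196.
Growth of 1 ZAR over T: (1 + 0.0034)^2 = 1.0068116.
CIP: F = S · (grow CNY)/(grow ZAR) = 0.47393 × 1.040196/1.0068116 = 0.4896448 CNY per ZAR.
Quoted the other way: 1/0.4896448 = 2.0423 ZAR per CNY.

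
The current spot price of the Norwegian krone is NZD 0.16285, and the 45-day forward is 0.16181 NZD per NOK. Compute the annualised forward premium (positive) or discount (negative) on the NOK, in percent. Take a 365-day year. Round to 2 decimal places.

T = 45/365 years.
Period premium: (0.16181 − 0.16285)/0.16285 = -0.0063862.
Per annum: -0.0063862 / (45/365) = -0.051799 = -5.18%.

-5.18%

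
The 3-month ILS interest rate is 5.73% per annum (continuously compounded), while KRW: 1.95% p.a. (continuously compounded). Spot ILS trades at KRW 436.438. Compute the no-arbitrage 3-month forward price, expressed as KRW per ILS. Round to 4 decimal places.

432.3331

T = 3/12 years.
Growth of 1 KRW over T: e^(0.0195×3/12) = 1.004886902.
ILS accumulates by e^(0.0573×3/12) = 1.014428095.
CIP: F = S · (grow KRW)/(grow ILS) = 436.438 × 1.004886902/1.014428095 = 432.333087 KRW per ILS.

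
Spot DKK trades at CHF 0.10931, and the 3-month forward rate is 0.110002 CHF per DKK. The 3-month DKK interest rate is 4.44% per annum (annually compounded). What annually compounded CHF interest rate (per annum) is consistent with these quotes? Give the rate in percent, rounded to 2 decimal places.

7.11%

T = 3/12 years.
CIP gives F = S · g_CHF/g_DKK, so g_CHF/g_DKK = 0.110002/0.10931 = 1.0063306.
The DKK side grows by (1 + 0.0444)^(3/12) = 1.0109198.
So the CHF growth factor = 1.0173195.
Annualise: 1.0173195^(12/3) − 1 = 0.071099 = 7.11%.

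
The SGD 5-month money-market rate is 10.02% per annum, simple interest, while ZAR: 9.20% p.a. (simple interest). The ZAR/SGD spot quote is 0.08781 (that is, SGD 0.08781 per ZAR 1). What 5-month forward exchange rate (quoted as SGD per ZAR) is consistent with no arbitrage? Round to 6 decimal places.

0.088099

T = 5/12 years.
Growth of 1 SGD over T: 1 + 0.1002×5/12 = 1.041750.
Growth of 1 ZAR over T: 1 + 0.0920×5/12 = 1.0383333.
So F = 0.08781 × 1.041750 / 1.0383333 = 0.08809894 (SGD/ZAR).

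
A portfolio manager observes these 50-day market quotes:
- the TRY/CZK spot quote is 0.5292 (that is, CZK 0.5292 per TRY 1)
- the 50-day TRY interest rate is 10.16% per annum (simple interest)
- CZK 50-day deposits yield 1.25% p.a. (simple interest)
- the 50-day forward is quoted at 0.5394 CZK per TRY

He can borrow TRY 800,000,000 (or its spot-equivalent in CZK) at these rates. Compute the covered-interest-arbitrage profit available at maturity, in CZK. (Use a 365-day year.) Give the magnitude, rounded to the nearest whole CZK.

CZK 13,440,881

T = 50/365 years.
Keep in TRY, deliver into the forward: 800,000,000·1.01391780822·0.5394 = CZK 437,525,812.60.
Swap to CZK now, deposit: 800,000,000·0.5292·1.00171232877 = CZK 424,084,931.51.
The quoted forward overvalues TRY, so borrow CZK, buy TRY at spot, deposit the TRY at 10.16%, and sell the proceeds forward at 0.5394.
Arbitrage profit = |437,525,812.60 − 424,084,931.51| = CZK 13,440,881.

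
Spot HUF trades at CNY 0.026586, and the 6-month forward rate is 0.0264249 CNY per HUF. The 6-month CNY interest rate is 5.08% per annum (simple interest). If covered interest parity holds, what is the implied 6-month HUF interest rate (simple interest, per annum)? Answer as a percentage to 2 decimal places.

6.33%

T = 6/12 years.
CIP gives F = S · g_CNY/g_HUF, so g_CNY/g_HUF = 0.0264249/0.026586 = 0.9939404.
CNY growth factor: 1 + 0.0508×6/12 = 1.025400.
Hence g_HUF = 1.0316514.
r = (1.0316514 − 1)/(6/12) = 0.063303 → 6.33%.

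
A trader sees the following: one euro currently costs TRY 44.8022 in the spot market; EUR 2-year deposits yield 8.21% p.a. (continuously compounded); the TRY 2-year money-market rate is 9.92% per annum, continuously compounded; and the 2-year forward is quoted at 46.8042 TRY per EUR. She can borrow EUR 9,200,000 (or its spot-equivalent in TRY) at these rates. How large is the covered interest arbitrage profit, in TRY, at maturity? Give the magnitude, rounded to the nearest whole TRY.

T = 2 years.
Invest the EUR and cover forward: 9,200,000 × 1.17844998152 × 46.8042 = TRY 507,438,959.35.
Convert at spot and invest in TRY: 9,200,000 × 44.8022 × 1.21945007631 = TRY 502,633,225.12.
The quoted forward overvalues EUR, so borrow TRY, buy EUR at spot, deposit the EUR at 8.21%, and sell the proceeds forward at 46.8042.
The gap between the two covered legs is TRY 4,805,734.

TRY 4,805,734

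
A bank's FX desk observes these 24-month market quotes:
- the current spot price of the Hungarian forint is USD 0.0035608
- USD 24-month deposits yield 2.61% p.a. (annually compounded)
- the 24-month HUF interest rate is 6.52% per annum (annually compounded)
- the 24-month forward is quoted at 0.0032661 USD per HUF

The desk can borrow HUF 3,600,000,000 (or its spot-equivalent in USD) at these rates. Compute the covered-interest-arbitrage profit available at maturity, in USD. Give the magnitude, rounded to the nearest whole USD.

USD 155,576

T = 2 years.
Keep in HUF, deliver into the forward: 3,600,000,000·1.13465104·0.0032661 = USD 13,341,181.54.
Swap to USD now, deposit: 3,600,000,000·0.0035608·1.05288121 = USD 13,496,757.89.
The quoted forward undervalues HUF, so borrow HUF, convert to USD at spot, deposit the USD at 2.61%, and buy HUF forward at 0.0032661 to cover the loan.
Profit = 13,496,757.89 − 13,341,181.54 = USD 155,576.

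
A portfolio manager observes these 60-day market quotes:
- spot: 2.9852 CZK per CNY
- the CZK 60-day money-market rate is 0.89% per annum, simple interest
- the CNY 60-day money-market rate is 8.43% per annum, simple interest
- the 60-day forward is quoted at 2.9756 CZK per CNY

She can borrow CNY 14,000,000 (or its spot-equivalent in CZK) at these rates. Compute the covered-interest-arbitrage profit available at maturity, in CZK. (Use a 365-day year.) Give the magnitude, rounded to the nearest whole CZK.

T = 60/365 years.
Route A — deposit CNY, sell forward: 14,000,000 × 1.0138575342 × 2.9756 = CZK 42,235,682.70.
Route B — convert at spot, deposit CZK: 14,000,000 × 2.9852 × 1.0014630137 = CZK 41,853,943.44.
The quoted forward overvalues CNY, so borrow CZK, buy CNY at spot, deposit the CNY at 8.43%, and sell the proceeds forward at 2.9756.
The gap between the two covered legs is CZK 381,739.

CZK 381,739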